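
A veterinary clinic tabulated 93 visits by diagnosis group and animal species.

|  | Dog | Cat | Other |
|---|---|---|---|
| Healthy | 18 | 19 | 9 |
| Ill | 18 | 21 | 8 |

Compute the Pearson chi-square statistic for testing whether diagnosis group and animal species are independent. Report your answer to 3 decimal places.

Row totals: 46, 47. Column totals: 36, 40, 17. Grand total N = 93.
Expected counts (row total × column total / N):
  Healthy, Dog: 46×36/93 = 17.8065
  Healthy, Cat: 46×40/93 = 19.7849
  Healthy, Other: 46×17/93 = 8.4086
  Ill, Dog: 47×36/93 = 18.1935
  Ill, Cat: 47×40/93 = 20.2151
  Ill, Other: 47×17/93 = 8.5914
Contributions (O − E)²/E:
  (18 − 17.8065)²/17.8065 = 0.0021
  (19 − 19.7849)²/19.7849 = 0.0311
  (9 − 8.4086)²/8.4086 = 0.0416
  (18 − 18.1935)²/18.1935 = 0.0021
  (21 − 20.2151)²/20.2151 = 0.0305
  (8 − 8.5914)²/8.5914 = 0.0407
χ² = 0.0021 + 0.0311 + 0.0416 + 0.0021 + 0.0305 + 0.0407 = 0.148

0.148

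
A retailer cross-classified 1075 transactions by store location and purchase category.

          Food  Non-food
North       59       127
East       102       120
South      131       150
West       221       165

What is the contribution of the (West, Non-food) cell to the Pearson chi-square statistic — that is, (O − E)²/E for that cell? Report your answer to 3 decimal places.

Row total (West) = 386; column total (Non-food) = 562; N = 1075.
Expected count E = 386 × 562 / 1075 = 201.7972.
Contribution = (O − E)²/E = (165 − 201.7972)² / 201.7972 = 6.710.

6.710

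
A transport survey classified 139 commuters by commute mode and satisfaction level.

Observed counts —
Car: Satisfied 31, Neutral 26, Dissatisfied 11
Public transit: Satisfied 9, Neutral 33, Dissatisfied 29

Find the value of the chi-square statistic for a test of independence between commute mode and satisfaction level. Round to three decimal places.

20.976

Row totals: 68, 71. Column totals: 40, 59, 40. Grand total N = 139.
Expected counts (row total × column total / N):
  Car, Satisfied: 68×40/139 = 19.56835
  Car, Neutral: 68×59/139 = 28.86331
  Car, Dissatisfied: 68×40/139 = 19.56835
  Public transit, Satisfied: 71×40/139 = 20.43165
  Public transit, Neutral: 71×59/139 = 30.13669
  Public transit, Dissatisfied: 71×40/139 = 20.43165
Contributions (O − E)²/E:
  (31 − 19.56835)²/19.56835 = 6.6783
  (26 − 28.86331)²/28.86331 = 0.2840
  (11 − 19.56835)²/19.56835 = 3.7518
  (9 − 20.43165)²/20.43165 = 6.3961
  (33 − 30.13669)²/30.13669 = 0.2720
  (29 − 20.43165)²/20.43165 = 3.5933
χ² = 6.6783 + 0.2840 + 3.7518 + 6.3961 + 0.2720 + 3.5933 = 20.976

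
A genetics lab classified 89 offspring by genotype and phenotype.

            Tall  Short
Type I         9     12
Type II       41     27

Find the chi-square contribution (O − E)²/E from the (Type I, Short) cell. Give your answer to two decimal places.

0.85

Row total (Type I) = 21; column total (Short) = 39; N = 89.
Expected count E = 21 × 39 / 89 = 9.202.
Contribution = (O − E)²/E = (12 − 9.202)² / 9.202 = 0.85.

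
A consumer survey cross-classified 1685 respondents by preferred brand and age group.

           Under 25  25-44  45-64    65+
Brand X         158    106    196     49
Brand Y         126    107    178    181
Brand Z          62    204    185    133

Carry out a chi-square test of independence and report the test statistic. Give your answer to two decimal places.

156.65

Row totals: 509, 592, 584. Column totals: 346, 417, 559, 363. Grand total N = 1685.
Expected counts (row total × column total / N):
  Brand X, Under 25: 509×346/1685 = 104.519
  Brand X, 25-44: 509×417/1685 = 125.966
  Brand X, 45-64: 509×559/1685 = 168.861
  Brand X, 65+: 509×363/1685 = 109.654
  Brand Y, Under 25: 592×346/1685 = 121.562
  Brand Y, 25-44: 592×417/1685 = 146.507
  Brand Y, 45-64: 592×559/1685 = 196.396
  Brand Y, 65+: 592×363/1685 = 127.535
  Brand Z, Under 25: 584×346/1685 = 119.919
  Brand Z, 25-44: 584×417/1685 = 144.527
  Brand Z, 45-64: 584×559/1685 = 193.742
  Brand Z, 65+: 584×363/1685 = 125.811
Contributions (O − E)²/E:
  (158 − 104.519)²/104.519 = 27.3655
  (106 − 125.966)²/125.966 = 3.1647
  (196 − 168.861)²/168.861 = 4.3617
  (49 − 109.654)²/109.654 = 33.5501
  (126 − 121.562)²/121.562 = 0.1620
  (107 − 146.507)²/146.507 = 10.6534
  (178 − 196.396)²/196.396 = 1.7231
  (181 − 127.535)²/127.535 = 22.4135
  (62 − 119.919)²/119.919 = 27.9740
  (204 − 144.527)²/144.527 = 24.4732
  (185 − 193.742)²/193.742 = 0.3945
  (133 − 125.811)²/125.811 = 0.4108
χ² = 27.3655 + 3.1647 + 4.3617 + 33.5501 + 0.1620 + 10.6534 + 1.7231 + 22.4135 + 27.9740 + 24.4732 + 0.3945 + 0.4108 = 156.65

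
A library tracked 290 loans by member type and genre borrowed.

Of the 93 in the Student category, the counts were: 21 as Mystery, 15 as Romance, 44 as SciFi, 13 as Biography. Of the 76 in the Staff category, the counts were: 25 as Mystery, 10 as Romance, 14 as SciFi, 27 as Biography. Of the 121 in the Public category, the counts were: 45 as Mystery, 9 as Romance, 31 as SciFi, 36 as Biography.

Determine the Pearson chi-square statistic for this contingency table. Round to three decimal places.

Row totals: 93, 76, 121. Column totals: 91, 34, 89, 76. Grand total N = 290.
Expected counts (row total × column total / N):
  Student, Mystery: 93×91/290 = 29.182759
  Student, Romance: 93×34/290 = 10.903448
  Student, SciFi: 93×89/290 = 28.541379
  Student, Biography: 93×76/290 = 24.372414
  Staff, Mystery: 76×91/290 = 23.848276
  Staff, Romance: 76×34/290 = 8.910345
  Staff, SciFi: 76×89/290 = 23.324138
  Staff, Biography: 76×76/290 = 19.917241
  Public, Mystery: 121×91/290 = 37.968966
  Public, Romance: 121×34/290 = 14.186207
  Public, SciFi: 121×89/290 = 37.134483
  Public, Biography: 121×76/290 = 31.710345
Contributions (O − E)²/E:
  (21 − 29.182759)²/29.182759 = 2.2944
  (15 − 10.903448)²/10.903448 = 1.5391
  (44 − 28.541379)²/28.541379 = 8.3727
  (13 − 24.372414)²/24.372414 = 5.3065
  (25 − 23.848276)²/23.848276 = 0.0556
  (10 − 8.910345)²/8.910345 = 0.1333
  (14 − 23.324138)²/23.324138 = 3.7274
  (27 − 19.917241)²/19.917241 = 2.5187
  (45 − 37.968966)²/37.968966 = 1.3020
  (9 − 14.186207)²/14.186207 = 1.8960
  (31 − 37.134483)²/37.134483 = 1.0134
  (36 − 31.710345)²/31.710345 = 0.5803
χ² = 2.2944 + 1.5391 + 8.3727 + 5.3065 + 0.0556 + 0.1333 + 3.7274 + 2.5187 + 1.3020 + 1.8960 + 1.0134 + 0.5803 = 28.739

28.739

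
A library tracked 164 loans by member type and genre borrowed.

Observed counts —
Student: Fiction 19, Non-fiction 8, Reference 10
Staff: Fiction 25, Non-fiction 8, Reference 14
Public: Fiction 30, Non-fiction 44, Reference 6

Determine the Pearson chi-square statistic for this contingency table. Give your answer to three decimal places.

Row totals: 37, 47, 80. Column totals: 74, 60, 30. Grand total N = 164.
Expected counts (row total × column total / N):
  Student, Fiction: 37×74/164 = 16.6951
  Student, Non-fiction: 37×60/164 = 13.5366
  Student, Reference: 37×30/164 = 6.7683
  Staff, Fiction: 47×74/164 = 21.2073
  Staff, Non-fiction: 47×60/164 = 17.1951
  Staff, Reference: 47×30/164 = 8.5976
  Public, Fiction: 80×74/164 = 36.0976
  Public, Non-fiction: 80×60/164 = 29.2683
  Public, Reference: 80×30/164 = 14.6341
Contributions (O − E)²/E:
  (19 − 16.6951)²/16.6951 = 0.3182
  (8 − 13.5366)²/13.5366 = 2.2645
  (10 − 6.7683)²/6.7683 = 1.5431
  (25 − 21.2073)²/21.2073 = 0.6783
  (8 − 17.1951)²/17.1951 = 4.9171
  (14 − 8.5976)²/8.5976 = 3.3947
  (30 − 36.0976)²/36.0976 = 1.0300
  (44 − 29.2683)²/29.2683 = 7.4150
  (6 − 14.6341)²/14.6341 = 5.0941
χ² = 0.3182 + 2.2645 + 1.5431 + 0.6783 + 4.9171 + 3.3947 + 1.0300 + 7.4150 + 5.0941 = 26.655

26.655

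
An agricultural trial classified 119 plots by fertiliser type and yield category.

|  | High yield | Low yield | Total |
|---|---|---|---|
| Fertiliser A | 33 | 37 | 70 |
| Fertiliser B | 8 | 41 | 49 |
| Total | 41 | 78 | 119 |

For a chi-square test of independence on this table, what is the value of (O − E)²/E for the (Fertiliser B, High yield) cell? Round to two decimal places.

4.67

Row total (Fertiliser B) = 49; column total (High yield) = 41; N = 119.
Expected count E = 49 × 41 / 119 = 16.882.
Contribution = (O − E)²/E = (8 − 16.882)² / 16.882 = 4.67.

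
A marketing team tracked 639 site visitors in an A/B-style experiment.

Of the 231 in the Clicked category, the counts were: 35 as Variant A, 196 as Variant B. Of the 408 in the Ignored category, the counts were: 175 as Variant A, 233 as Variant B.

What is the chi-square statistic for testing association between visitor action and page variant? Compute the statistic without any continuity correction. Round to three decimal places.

51.443

Row totals: 231, 408. Column totals: 210, 429. Grand total N = 639.
Expected counts (row total × column total / N):
  Clicked, Variant A: 231×210/639 = 75.9155
  Clicked, Variant B: 231×429/639 = 155.0845
  Ignored, Variant A: 408×210/639 = 134.0845
  Ignored, Variant B: 408×429/639 = 273.9155
Contributions (O − E)²/E:
  (35 − 75.9155)²/75.9155 = 22.0519
  (196 − 155.0845)²/155.0845 = 10.7946
  (175 − 134.0845)²/134.0845 = 12.4852
  (233 − 273.9155)²/273.9155 = 6.1117
χ² = 22.0519 + 10.7946 + 12.4852 + 6.1117 = 51.443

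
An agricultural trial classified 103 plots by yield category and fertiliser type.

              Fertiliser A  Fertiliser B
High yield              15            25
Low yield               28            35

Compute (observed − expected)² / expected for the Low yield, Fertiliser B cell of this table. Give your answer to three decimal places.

Row total (Low yield) = 63; column total (Fertiliser B) = 60; N = 103.
Expected count E = 63 × 60 / 103 = 36.6990.
Contribution = (O − E)²/E = (35 − 36.6990)² / 36.6990 = 0.079.

0.079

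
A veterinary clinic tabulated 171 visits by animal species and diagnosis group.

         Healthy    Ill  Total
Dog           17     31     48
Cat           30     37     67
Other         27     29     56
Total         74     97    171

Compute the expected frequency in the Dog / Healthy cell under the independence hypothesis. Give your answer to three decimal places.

Row total (Dog) = 48; column total (Healthy) = 74; grand total N = 171.
Expected count = (row total × column total) / N = 48 × 74 / 171 = 20.772.

20.772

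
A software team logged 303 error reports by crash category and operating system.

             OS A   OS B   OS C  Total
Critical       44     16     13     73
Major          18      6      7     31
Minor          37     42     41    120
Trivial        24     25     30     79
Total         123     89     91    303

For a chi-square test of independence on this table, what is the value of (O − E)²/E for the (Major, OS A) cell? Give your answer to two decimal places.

Row total (Major) = 31; column total (OS A) = 123; N = 303.
Expected count E = 31 × 123 / 303 = 12.584.
Contribution = (O − E)²/E = (18 − 12.584)² / 12.584 = 2.33.

2.33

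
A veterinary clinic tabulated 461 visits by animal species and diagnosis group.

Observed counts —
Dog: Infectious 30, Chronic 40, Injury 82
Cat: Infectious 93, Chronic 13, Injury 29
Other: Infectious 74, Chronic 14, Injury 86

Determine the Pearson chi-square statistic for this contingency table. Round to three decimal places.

Row totals: 152, 135, 174. Column totals: 197, 67, 197. Grand total N = 461.
Expected counts (row total × column total / N):
  Dog, Infectious: 152×197/461 = 64.9544
  Dog, Chronic: 152×67/461 = 22.0911
  Dog, Injury: 152×197/461 = 64.9544
  Cat, Infectious: 135×197/461 = 57.6898
  Cat, Chronic: 135×67/461 = 19.6204
  Cat, Injury: 135×197/461 = 57.6898
  Other, Infectious: 174×197/461 = 74.3557
  Other, Chronic: 174×67/461 = 25.2885
  Other, Injury: 174×197/461 = 74.3557
Contributions (O − E)²/E:
  (30 − 64.9544)²/64.9544 = 18.8103
  (40 − 22.0911)²/22.0911 = 14.5185
  (82 − 64.9544)²/64.9544 = 4.4732
  (93 − 57.6898)²/57.6898 = 21.6123
  (13 − 19.6204)²/19.6204 = 2.2339
  (29 − 57.6898)²/57.6898 = 14.2678
  (74 − 74.3557)²/74.3557 = 0.0017
  (14 − 25.2885)²/25.2885 = 5.0391
  (86 − 74.3557)²/74.3557 = 1.8235
χ² = 18.8103 + 14.5185 + 4.4732 + 21.6123 + 2.2339 + 14.2678 + 0.0017 + 5.0391 + 1.8235 = 82.780

82.780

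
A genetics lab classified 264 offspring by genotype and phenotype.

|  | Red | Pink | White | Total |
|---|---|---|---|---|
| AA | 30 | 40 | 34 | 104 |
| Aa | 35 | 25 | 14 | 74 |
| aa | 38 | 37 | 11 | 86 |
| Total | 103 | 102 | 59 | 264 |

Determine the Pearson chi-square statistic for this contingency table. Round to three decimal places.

Grand total N = 264.
Expected counts (row total × column total / N):
  AA, Red: 104×103/264 = 40.57576
  AA, Pink: 104×102/264 = 40.18182
  AA, White: 104×59/264 = 23.24242
  Aa, Red: 74×103/264 = 28.87121
  Aa, Pink: 74×102/264 = 28.59091
  Aa, White: 74×59/264 = 16.53788
  aa, Red: 86×103/264 = 33.55303
  aa, Pink: 86×102/264 = 33.22727
  aa, White: 86×59/264 = 19.21970
Contributions (O − E)²/E:
  (30 − 40.57576)²/40.57576 = 2.7565
  (40 − 40.18182)²/40.18182 = 0.0008
  (34 − 23.24242)²/23.24242 = 4.9791
  (35 − 28.87121)²/28.87121 = 1.3010
  (25 − 28.59091)²/28.59091 = 0.4510
  (14 − 16.53788)²/16.53788 = 0.3895
  (38 − 33.55303)²/33.55303 = 0.5894
  (37 − 33.22727)²/33.22727 = 0.4284
  (11 − 19.21970)²/19.21970 = 3.5153
χ² = 2.7565 + 0.0008 + 4.9791 + 1.3010 + 0.4510 + 0.3895 + 0.5894 + 0.4284 + 3.5153 = 14.411

14.411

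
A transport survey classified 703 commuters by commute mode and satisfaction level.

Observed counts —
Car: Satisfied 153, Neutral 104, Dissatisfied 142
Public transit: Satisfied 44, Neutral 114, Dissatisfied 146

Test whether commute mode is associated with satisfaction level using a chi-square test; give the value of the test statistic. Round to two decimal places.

48.88

Row totals: 399, 304. Column totals: 197, 218, 288. Grand total N = 703.
Expected counts (row total × column total / N):
  Car, Satisfied: 399×197/703 = 111.8108
  Car, Neutral: 399×218/703 = 123.7297
  Car, Dissatisfied: 399×288/703 = 163.4595
  Public transit, Satisfied: 304×197/703 = 85.1892
  Public transit, Neutral: 304×218/703 = 94.2703
  Public transit, Dissatisfied: 304×288/703 = 124.5405
Contributions (O − E)²/E:
  (153 − 111.8108)²/111.8108 = 15.1734
  (104 − 123.7297)²/123.7297 = 3.1461
  (142 − 163.4595)²/163.4595 = 2.8173
  (44 − 85.1892)²/85.1892 = 19.9151
  (114 − 94.2703)²/94.2703 = 4.1292
  (146 − 124.5405)²/124.5405 = 3.6977
χ² = 15.1734 + 3.1461 + 2.8173 + 19.9151 + 4.1292 + 3.6977 = 48.88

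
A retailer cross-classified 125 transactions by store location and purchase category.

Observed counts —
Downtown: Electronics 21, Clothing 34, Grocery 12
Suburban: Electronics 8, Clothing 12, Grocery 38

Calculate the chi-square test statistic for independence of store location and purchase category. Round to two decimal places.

Row totals: 67, 58. Column totals: 29, 46, 50. Grand total N = 125.
Expected counts (row total × column total / N):
  Downtown, Electronics: 67×29/125 = 15.544
  Downtown, Clothing: 67×46/125 = 24.656
  Downtown, Grocery: 67×50/125 = 26.800
  Suburban, Electronics: 58×29/125 = 13.456
  Suburban, Clothing: 58×46/125 = 21.344
  Suburban, Grocery: 58×50/125 = 23.200
Contributions (O − E)²/E:
  (21 − 15.544)²/15.544 = 1.9151
  (34 − 24.656)²/24.656 = 3.5411
  (12 − 26.800)²/26.800 = 8.1731
  (8 − 13.456)²/13.456 = 2.2122
  (12 − 21.344)²/21.344 = 4.0906
  (38 − 23.200)²/23.200 = 9.4414
χ² = 1.9151 + 3.5411 + 8.1731 + 2.2122 + 4.0906 + 9.4414 = 29.37

29.37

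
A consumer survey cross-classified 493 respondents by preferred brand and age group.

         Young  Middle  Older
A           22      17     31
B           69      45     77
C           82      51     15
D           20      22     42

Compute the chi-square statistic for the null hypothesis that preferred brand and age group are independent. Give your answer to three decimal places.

56.623

Row totals: 70, 191, 148, 84. Column totals: 193, 135, 165. Grand total N = 493.
Expected counts (row total × column total / N):
  A, Young: 70×193/493 = 27.4037
  A, Middle: 70×135/493 = 19.1684
  A, Older: 70×165/493 = 23.4280
  B, Young: 191×193/493 = 74.7728
  B, Middle: 191×135/493 = 52.3022
  B, Older: 191×165/493 = 63.9249
  C, Young: 148×193/493 = 57.9391
  C, Middle: 148×135/493 = 40.5274
  C, Older: 148×165/493 = 49.5335
  D, Young: 84×193/493 = 32.8844
  D, Middle: 84×135/493 = 23.0020
  D, Older: 84×165/493 = 28.1136
Contributions (O − E)²/E:
  (22 − 27.4037)²/27.4037 = 1.0655
  (17 − 19.1684)²/19.1684 = 0.2453
  (31 − 23.4280)²/23.4280 = 2.4473
  (69 − 74.7728)²/74.7728 = 0.4457
  (45 − 52.3022)²/52.3022 = 1.0195
  (77 − 63.9249)²/63.9249 = 2.6744
  (82 − 57.9391)²/57.9391 = 9.9920
  (51 − 40.5274)²/40.5274 = 2.7062
  (15 − 49.5335)²/49.5335 = 24.0759
  (20 − 32.8844)²/32.8844 = 5.0482
  (22 − 23.0020)²/23.0020 = 0.0436
  (42 − 28.1136)²/28.1136 = 6.8590
χ² = 1.0655 + 0.2453 + 2.4473 + 0.4457 + 1.0195 + 2.6744 + 9.9920 + 2.7062 + 24.0759 + 5.0482 + 0.0436 + 6.8590 = 56.623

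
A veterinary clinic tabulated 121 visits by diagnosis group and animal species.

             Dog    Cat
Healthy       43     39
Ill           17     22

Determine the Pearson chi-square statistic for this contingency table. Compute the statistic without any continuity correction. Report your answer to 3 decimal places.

Row totals: 82, 39. Column totals: 60, 61. Grand total N = 121.
Expected counts (row total × column total / N):
  Healthy, Dog: 82×60/121 = 40.6612
  Healthy, Cat: 82×61/121 = 41.3388
  Ill, Dog: 39×60/121 = 19.3388
  Ill, Cat: 39×61/121 = 19.6612
Contributions (O − E)²/E:
  (43 − 40.6612)²/40.6612 = 0.1345
  (39 − 41.3388)²/41.3388 = 0.1323
  (17 − 19.3388)²/19.3388 = 0.2829
  (22 − 19.6612)²/19.6612 = 0.2782
χ² = 0.1345 + 0.1323 + 0.2829 + 0.2782 = 0.828

0.828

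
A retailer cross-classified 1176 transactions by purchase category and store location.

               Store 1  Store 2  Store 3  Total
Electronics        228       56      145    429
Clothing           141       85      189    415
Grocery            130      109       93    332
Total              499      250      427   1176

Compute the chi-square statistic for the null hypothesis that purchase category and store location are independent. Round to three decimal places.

70.842

Grand total N = 1176.
Expected counts (row total × column total / N):
  Electronics, Store 1: 429×499/1176 = 182.03316
  Electronics, Store 2: 429×250/1176 = 91.19898
  Electronics, Store 3: 429×427/1176 = 155.76786
  Clothing, Store 1: 415×499/1176 = 176.09269
  Clothing, Store 2: 415×250/1176 = 88.22279
  Clothing, Store 3: 415×427/1176 = 150.68452
  Grocery, Store 1: 332×499/1176 = 140.87415
  Grocery, Store 2: 332×250/1176 = 70.57823
  Grocery, Store 3: 332×427/1176 = 120.54762
Contributions (O − E)²/E:
  (228 − 182.03316)²/182.03316 = 11.6075
  (56 − 91.19898)²/91.19898 = 13.5853
  (145 − 155.76786)²/155.76786 = 0.7444
  (141 − 176.09269)²/176.09269 = 6.9935
  (85 − 88.22279)²/88.22279 = 0.1177
  (189 − 150.68452)²/150.68452 = 9.7427
  (130 − 140.87415)²/140.87415 = 0.8394
  (109 − 70.57823)²/70.57823 = 20.9163
  (93 − 120.54762)²/120.54762 = 6.2952
χ² = 11.6075 + 13.5853 + 0.7444 + 6.9935 + 0.1177 + 9.7427 + 0.8394 + 20.9163 + 6.2952 = 70.842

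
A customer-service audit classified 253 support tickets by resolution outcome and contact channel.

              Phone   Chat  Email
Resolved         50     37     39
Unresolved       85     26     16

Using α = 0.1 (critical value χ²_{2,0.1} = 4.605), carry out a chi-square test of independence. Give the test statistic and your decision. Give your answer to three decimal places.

Row totals: 126, 127. Column totals: 135, 63, 55. Grand total N = 253.
Expected counts (row total × column total / N):
  Resolved, Phone: 126×135/253 = 67.2332
  Resolved, Chat: 126×63/253 = 31.3755
  Resolved, Email: 126×55/253 = 27.3913
  Unresolved, Phone: 127×135/253 = 67.7668
  Unresolved, Chat: 127×63/253 = 31.6245
  Unresolved, Email: 127×55/253 = 27.6087
Contributions (O − E)²/E:
  (50 − 67.2332)²/67.2332 = 4.4172
  (37 − 31.3755)²/31.3755 = 1.0083
  (39 − 27.3913)²/27.3913 = 4.9199
  (85 − 67.7668)²/67.7668 = 4.3824
  (26 − 31.6245)²/31.6245 = 1.0003
  (16 − 27.6087)²/27.6087 = 4.8811
χ² = 4.4172 + 1.0083 + 4.9199 + 4.3824 + 1.0003 + 4.8811 = 20.609
df = (2−1)(3−1) = 2. Since 20.609 > 4.605, reject the null hypothesis of independence at α = 0.1.

20.609; reject H₀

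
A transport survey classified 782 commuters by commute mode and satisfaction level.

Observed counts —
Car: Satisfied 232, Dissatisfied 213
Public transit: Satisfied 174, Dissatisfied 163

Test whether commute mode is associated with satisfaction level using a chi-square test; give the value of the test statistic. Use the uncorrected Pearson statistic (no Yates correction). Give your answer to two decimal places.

Row totals: 445, 337. Column totals: 406, 376. Grand total N = 782.
Expected counts (row total × column total / N):
  Car, Satisfied: 445×406/782 = 231.036
  Car, Dissatisfied: 445×376/782 = 213.964
  Public transit, Satisfied: 337×406/782 = 174.964
  Public transit, Dissatisfied: 337×376/782 = 162.036
Contributions (O − E)²/E:
  (232 − 231.036)²/231.036 = 0.0040
  (213 − 213.964)²/213.964 = 0.0043
  (174 − 174.964)²/174.964 = 0.0053
  (163 − 162.036)²/162.036 = 0.0057
χ² = 0.0040 + 0.0043 + 0.0053 + 0.0057 = 0.02

0.02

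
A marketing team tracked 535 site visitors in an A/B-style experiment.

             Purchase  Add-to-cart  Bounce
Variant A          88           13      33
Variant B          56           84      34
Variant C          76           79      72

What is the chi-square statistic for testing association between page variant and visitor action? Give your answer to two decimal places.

Row totals: 134, 174, 227. Column totals: 220, 176, 139. Grand total N = 535.
Expected counts (row total × column total / N):
  Variant A, Purchase: 134×220/535 = 55.103
  Variant A, Add-to-cart: 134×176/535 = 44.082
  Variant A, Bounce: 134×139/535 = 34.815
  Variant B, Purchase: 174×220/535 = 71.551
  Variant B, Add-to-cart: 174×176/535 = 57.241
  Variant B, Bounce: 174×139/535 = 45.207
  Variant C, Purchase: 227×220/535 = 93.346
  Variant C, Add-to-cart: 227×176/535 = 74.677
  Variant C, Bounce: 227×139/535 = 58.978
Contributions (O − E)²/E:
  (88 − 55.103)²/55.103 = 19.6398
  (13 − 44.082)²/44.082 = 21.9158
  (33 − 34.815)²/34.815 = 0.0946
  (56 − 71.551)²/71.551 = 3.3799
  (84 − 57.241)²/57.241 = 12.5093
  (34 − 45.207)²/45.207 = 2.7783
  (76 − 93.346)²/93.346 = 3.2233
  (79 − 74.677)²/74.677 = 0.2503
  (72 − 58.978)²/58.978 = 2.8752
χ² = 19.6398 + 21.9158 + 0.0946 + 3.3799 + 12.5093 + 2.7783 + 3.2233 + 0.2503 + 2.8752 = 66.67

66.67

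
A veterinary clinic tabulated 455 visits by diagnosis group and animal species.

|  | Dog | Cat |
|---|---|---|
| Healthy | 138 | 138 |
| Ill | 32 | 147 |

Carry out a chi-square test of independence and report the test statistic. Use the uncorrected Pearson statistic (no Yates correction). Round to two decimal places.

Row totals: 276, 179. Column totals: 170, 285. Grand total N = 455.
Expected counts (row total × column total / N):
  Healthy, Dog: 276×170/455 = 103.1209
  Healthy, Cat: 276×285/455 = 172.8791
  Ill, Dog: 179×170/455 = 66.8791
  Ill, Cat: 179×285/455 = 112.1209
Contributions (O − E)²/E:
  (138 − 103.1209)²/103.1209 = 11.7973
  (138 − 172.8791)²/172.8791 = 7.0370
  (32 − 66.8791)²/66.8791 = 18.1903
  (147 − 112.1209)²/112.1209 = 10.8504
χ² = 11.7973 + 7.0370 + 18.1903 + 10.8504 = 47.88

47.88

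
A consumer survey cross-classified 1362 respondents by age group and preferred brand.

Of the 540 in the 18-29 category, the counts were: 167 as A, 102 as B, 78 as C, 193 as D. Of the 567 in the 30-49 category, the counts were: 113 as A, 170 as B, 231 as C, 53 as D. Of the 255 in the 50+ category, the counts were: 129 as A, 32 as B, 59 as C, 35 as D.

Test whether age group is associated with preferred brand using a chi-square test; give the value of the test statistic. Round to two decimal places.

257.14

Row totals: 540, 567, 255. Column totals: 409, 304, 368, 281. Grand total N = 1362.
Expected counts (row total × column total / N):
  18-29, A: 540×409/1362 = 162.159
  18-29, B: 540×304/1362 = 120.529
  18-29, C: 540×368/1362 = 145.903
  18-29, D: 540×281/1362 = 111.410
  30-49, A: 567×409/1362 = 170.267
  30-49, B: 567×304/1362 = 126.555
  30-49, C: 567×368/1362 = 153.198
  30-49, D: 567×281/1362 = 116.980
  50+, A: 255×409/1362 = 76.575
  50+, B: 255×304/1362 = 56.916
  50+, C: 255×368/1362 = 68.899
  50+, D: 255×281/1362 = 52.610
Contributions (O − E)²/E:
  (167 − 162.159)²/162.159 = 0.1445
  (102 − 120.529)²/120.529 = 2.8485
  (78 − 145.903)²/145.903 = 31.6019
  (193 − 111.410)²/111.410 = 59.7516
  (113 − 170.267)²/170.267 = 19.2610
  (170 − 126.555)²/126.555 = 14.9142
  (231 − 153.198)²/153.198 = 39.5119
  (53 − 116.980)²/116.980 = 34.9927
  (129 − 76.575)²/76.575 = 35.8914
  (32 − 56.916)²/56.916 = 10.9074
  (59 − 68.899)²/68.899 = 1.4222
  (35 − 52.610)²/52.610 = 5.8945
χ² = 0.1445 + 2.8485 + 31.6019 + 59.7516 + 19.2610 + 14.9142 + 39.5119 + 34.9927 + 35.8914 + 10.9074 + 1.4222 + 5.8945 = 257.14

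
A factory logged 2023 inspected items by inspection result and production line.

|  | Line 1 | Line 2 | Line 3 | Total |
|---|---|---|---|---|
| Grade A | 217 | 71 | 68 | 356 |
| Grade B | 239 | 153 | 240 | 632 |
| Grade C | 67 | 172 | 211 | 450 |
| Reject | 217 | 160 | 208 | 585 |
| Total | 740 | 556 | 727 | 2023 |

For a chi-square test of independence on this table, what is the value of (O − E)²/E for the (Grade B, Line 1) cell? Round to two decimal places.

Row total (Grade B) = 632; column total (Line 1) = 740; N = 2023.
Expected count E = 632 × 740 / 2023 = 231.181.
Contribution = (O − E)²/E = (239 − 231.181)² / 231.181 = 0.26.

0.26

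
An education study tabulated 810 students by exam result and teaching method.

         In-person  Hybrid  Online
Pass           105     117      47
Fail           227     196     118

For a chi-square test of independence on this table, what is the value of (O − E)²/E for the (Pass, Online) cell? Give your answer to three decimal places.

Row total (Pass) = 269; column total (Online) = 165; N = 810.
Expected count E = 269 × 165 / 810 = 54.7963.
Contribution = (O − E)²/E = (47 − 54.7963)² / 54.7963 = 1.109.

1.109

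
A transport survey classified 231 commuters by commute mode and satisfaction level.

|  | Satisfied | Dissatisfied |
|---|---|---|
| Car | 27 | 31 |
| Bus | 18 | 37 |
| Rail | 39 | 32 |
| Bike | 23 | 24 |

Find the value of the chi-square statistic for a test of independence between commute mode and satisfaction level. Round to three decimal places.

Row totals: 58, 55, 71, 47. Column totals: 107, 124. Grand total N = 231.
Expected counts (row total × column total / N):
  Car, Satisfied: 58×107/231 = 26.8658
  Car, Dissatisfied: 58×124/231 = 31.1342
  Bus, Satisfied: 55×107/231 = 25.4762
  Bus, Dissatisfied: 55×124/231 = 29.5238
  Rail, Satisfied: 71×107/231 = 32.8874
  Rail, Dissatisfied: 71×124/231 = 38.1126
  Bike, Satisfied: 47×107/231 = 21.7706
  Bike, Dissatisfied: 47×124/231 = 25.2294
Contributions (O − E)²/E:
  (27 − 26.8658)²/26.8658 = 0.0007
  (31 − 31.1342)²/31.1342 = 0.0006
  (18 − 25.4762)²/25.4762 = 2.1940
  (37 − 29.5238)²/29.5238 = 1.8932
  (39 − 32.8874)²/32.8874 = 1.1361
  (32 − 38.1126)²/38.1126 = 0.9804
  (23 − 21.7706)²/21.7706 = 0.0694
  (24 − 25.2294)²/25.2294 = 0.0599
χ² = 0.0007 + 0.0006 + 2.1940 + 1.8932 + 1.1361 + 0.9804 + 0.0694 + 0.0599 = 6.334

6.334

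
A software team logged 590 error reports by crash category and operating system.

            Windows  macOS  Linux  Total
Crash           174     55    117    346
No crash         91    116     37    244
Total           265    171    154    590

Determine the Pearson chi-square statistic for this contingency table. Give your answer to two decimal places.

73.89

Grand total N = 590.
Expected counts (row total × column total / N):
  Crash, Windows: 346×265/590 = 155.407
  Crash, macOS: 346×171/590 = 100.281
  Crash, Linux: 346×154/590 = 90.312
  No crash, Windows: 244×265/590 = 109.593
  No crash, macOS: 244×171/590 = 70.719
  No crash, Linux: 244×154/590 = 63.688
Contributions (O − E)²/E:
  (174 − 155.407)²/155.407 = 2.2245
  (55 − 100.281)²/100.281 = 20.4462
  (117 − 90.312)²/90.312 = 7.8865
  (91 − 109.593)²/109.593 = 3.1544
  (116 − 70.719)²/70.719 = 28.9932
  (37 − 63.688)²/63.688 = 11.1834
χ² = 2.2245 + 20.4462 + 7.8865 + 3.1544 + 28.9932 + 11.1834 = 73.89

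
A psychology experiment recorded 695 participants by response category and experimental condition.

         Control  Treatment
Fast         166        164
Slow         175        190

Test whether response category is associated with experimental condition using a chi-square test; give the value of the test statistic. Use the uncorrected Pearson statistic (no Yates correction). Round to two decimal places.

Row totals: 330, 365. Column totals: 341, 354. Grand total N = 695.
Expected counts (row total × column total / N):
  Fast, Control: 330×341/695 = 161.914
  Fast, Treatment: 330×354/695 = 168.086
  Slow, Control: 365×341/695 = 179.086
  Slow, Treatment: 365×354/695 = 185.914
Contributions (O − E)²/E:
  (166 − 161.914)²/161.914 = 0.1031
  (164 − 168.086)²/168.086 = 0.0993
  (175 − 179.086)²/179.086 = 0.0932
  (190 − 185.914)²/185.914 = 0.0898
χ² = 0.1031 + 0.0993 + 0.0932 + 0.0898 = 0.39

0.39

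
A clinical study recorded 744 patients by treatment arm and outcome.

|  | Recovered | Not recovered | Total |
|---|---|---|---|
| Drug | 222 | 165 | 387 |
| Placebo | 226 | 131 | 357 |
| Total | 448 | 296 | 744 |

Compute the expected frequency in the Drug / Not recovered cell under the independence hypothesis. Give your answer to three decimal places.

153.968

Row total (Drug) = 387; column total (Not recovered) = 296; grand total N = 744.
Expected count = (row total × column total) / N = 387 × 296 / 744 = 153.968.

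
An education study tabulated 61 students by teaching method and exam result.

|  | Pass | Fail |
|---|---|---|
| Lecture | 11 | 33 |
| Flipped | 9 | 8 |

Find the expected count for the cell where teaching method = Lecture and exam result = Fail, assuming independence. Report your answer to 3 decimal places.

Row total (Lecture) = 44; column total (Fail) = 41; grand total N = 61.
Expected count = (row total × column total) / N = 44 × 41 / 61 = 29.574.

29.574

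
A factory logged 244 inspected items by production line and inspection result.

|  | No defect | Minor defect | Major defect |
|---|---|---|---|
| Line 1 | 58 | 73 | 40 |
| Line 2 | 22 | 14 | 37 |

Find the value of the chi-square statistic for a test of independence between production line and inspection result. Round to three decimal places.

20.231

Row totals: 171, 73. Column totals: 80, 87, 77. Grand total N = 244.
Expected counts (row total × column total / N):
  Line 1, No defect: 171×80/244 = 56.0656
  Line 1, Minor defect: 171×87/244 = 60.9713
  Line 1, Major defect: 171×77/244 = 53.9631
  Line 2, No defect: 73×80/244 = 23.9344
  Line 2, Minor defect: 73×87/244 = 26.0287
  Line 2, Major defect: 73×77/244 = 23.0369
Contributions (O − E)²/E:
  (58 − 56.0656)²/56.0656 = 0.0667
  (73 − 60.9713)²/60.9713 = 2.3731
  (40 − 53.9631)²/53.9631 = 3.6130
  (22 − 23.9344)²/23.9344 = 0.1563
  (14 − 26.0287)²/26.0287 = 5.5588
  (37 − 23.0369)²/23.0369 = 8.4633
χ² = 0.0667 + 2.3731 + 3.6130 + 0.1563 + 5.5588 + 8.4633 = 20.231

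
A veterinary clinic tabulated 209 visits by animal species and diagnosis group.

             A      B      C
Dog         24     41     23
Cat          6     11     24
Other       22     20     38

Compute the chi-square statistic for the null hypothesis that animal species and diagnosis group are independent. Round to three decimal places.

Row totals: 88, 41, 80. Column totals: 52, 72, 85. Grand total N = 209.
Expected counts (row total × column total / N):
  Dog, A: 88×52/209 = 21.8947
  Dog, B: 88×72/209 = 30.3158
  Dog, C: 88×85/209 = 35.7895
  Cat, A: 41×52/209 = 10.2010
  Cat, B: 41×72/209 = 14.1244
  Cat, C: 41×85/209 = 16.6746
  Other, A: 80×52/209 = 19.9043
  Other, B: 80×72/209 = 27.5598
  Other, C: 80×85/209 = 32.5359
Contributions (O − E)²/E:
  (24 − 21.8947)²/21.8947 = 0.2024
  (41 − 30.3158)²/30.3158 = 3.7654
  (23 − 35.7895)²/35.7895 = 4.5704
  (6 − 10.2010)²/10.2010 = 1.7301
  (11 − 14.1244)²/14.1244 = 0.6911
  (24 − 16.6746)²/16.6746 = 3.2182
  (22 − 19.9043)²/19.9043 = 0.2207
  (20 − 27.5598)²/27.5598 = 2.0737
  (38 − 32.5359)²/32.5359 = 0.9176
χ² = 0.2024 + 3.7654 + 4.5704 + 1.7301 + 0.6911 + 3.2182 + 0.2207 + 2.0737 + 0.9176 = 17.390

17.390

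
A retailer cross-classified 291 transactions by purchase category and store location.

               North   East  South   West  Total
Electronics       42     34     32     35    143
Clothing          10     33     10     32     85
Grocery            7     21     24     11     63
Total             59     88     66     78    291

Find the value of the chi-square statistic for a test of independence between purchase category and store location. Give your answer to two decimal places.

Grand total N = 291.
Expected counts (row total × column total / N):
  Electronics, North: 143×59/291 = 28.993
  Electronics, East: 143×88/291 = 43.244
  Electronics, South: 143×66/291 = 32.433
  Electronics, West: 143×78/291 = 38.330
  Clothing, North: 85×59/291 = 17.234
  Clothing, East: 85×88/291 = 25.704
  Clothing, South: 85×66/291 = 19.278
  Clothing, West: 85×78/291 = 22.784
  Grocery, North: 63×59/291 = 12.773
  Grocery, East: 63×88/291 = 19.052
  Grocery, South: 63×66/291 = 14.289
  Grocery, West: 63×78/291 = 16.887
Contributions (O − E)²/E:
  (42 − 28.993)²/28.993 = 5.8353
  (34 − 43.244)²/43.244 = 1.9760
  (32 − 32.433)²/32.433 = 0.0058
  (35 − 38.330)²/38.330 = 0.2893
  (10 − 17.234)²/17.234 = 3.0365
  (33 − 25.704)²/25.704 = 2.0709
  (10 − 19.278)²/19.278 = 4.4653
  (32 − 22.784)²/22.784 = 3.7278
  (7 − 12.773)²/12.773 = 2.6092
  (21 − 19.052)²/19.052 = 0.1992
  (24 − 14.289)²/14.289 = 6.5997
  (11 − 16.887)²/16.887 = 2.0523
χ² = 5.8353 + 1.9760 + 0.0058 + 0.2893 + 3.0365 + 2.0709 + 4.4653 + 3.7278 + 2.6092 + 0.1992 + 6.5997 + 2.0523 = 32.87

32.87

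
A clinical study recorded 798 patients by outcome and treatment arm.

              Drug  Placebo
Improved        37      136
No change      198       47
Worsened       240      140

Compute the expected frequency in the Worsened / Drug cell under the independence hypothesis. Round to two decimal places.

Row total (Worsened) = 380; column total (Drug) = 475; grand total N = 798.
Expected count = (row total × column total) / N = 380 × 475 / 798 = 226.19.

226.19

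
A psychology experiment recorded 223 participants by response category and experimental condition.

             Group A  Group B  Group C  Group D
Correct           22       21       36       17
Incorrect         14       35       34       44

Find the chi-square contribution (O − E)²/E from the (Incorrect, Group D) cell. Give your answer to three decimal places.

Row total (Incorrect) = 127; column total (Group D) = 61; N = 223.
Expected count E = 127 × 61 / 223 = 34.7399.
Contribution = (O − E)²/E = (44 − 34.7399)² / 34.7399 = 2.468.

2.468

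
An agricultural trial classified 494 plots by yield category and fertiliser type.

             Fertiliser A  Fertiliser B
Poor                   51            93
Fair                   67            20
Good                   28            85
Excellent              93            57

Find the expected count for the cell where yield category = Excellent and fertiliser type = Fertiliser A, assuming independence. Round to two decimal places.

Row total (Excellent) = 150; column total (Fertiliser A) = 239; grand total N = 494.
Expected count = (row total × column total) / N = 150 × 239 / 494 = 72.57.

72.57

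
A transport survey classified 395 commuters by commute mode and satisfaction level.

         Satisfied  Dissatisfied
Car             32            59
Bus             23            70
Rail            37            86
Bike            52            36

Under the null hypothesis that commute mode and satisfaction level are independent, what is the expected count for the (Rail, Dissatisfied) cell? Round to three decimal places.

Row total (Rail) = 123; column total (Dissatisfied) = 251; grand total N = 395.
Expected count = (row total × column total) / N = 123 × 251 / 395 = 78.159.

78.159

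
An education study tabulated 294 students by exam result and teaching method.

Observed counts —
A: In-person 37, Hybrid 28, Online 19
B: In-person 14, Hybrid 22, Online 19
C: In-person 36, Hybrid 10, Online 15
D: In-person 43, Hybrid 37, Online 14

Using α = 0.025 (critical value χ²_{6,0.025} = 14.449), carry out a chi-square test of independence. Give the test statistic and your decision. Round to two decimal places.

Row totals: 84, 55, 61, 94. Column totals: 130, 97, 67. Grand total N = 294.
Expected counts (row total × column total / N):
  A, In-person: 84×130/294 = 37.143
  A, Hybrid: 84×97/294 = 27.714
  A, Online: 84×67/294 = 19.143
  B, In-person: 55×130/294 = 24.320
  B, Hybrid: 55×97/294 = 18.146
  B, Online: 55×67/294 = 12.534
  C, In-person: 61×130/294 = 26.973
  C, Hybrid: 61×97/294 = 20.126
  C, Online: 61×67/294 = 13.901
  D, In-person: 94×130/294 = 41.565
  D, Hybrid: 94×97/294 = 31.014
  D, Online: 94×67/294 = 21.422
Contributions (O − E)²/E:
  (37 − 37.143)²/37.143 = 0.0006
  (28 − 27.714)²/27.714 = 0.0030
  (19 − 19.143)²/19.143 = 0.0011
  (14 − 24.320)²/24.320 = 4.3792
  (22 − 18.146)²/18.146 = 0.8185
  (19 − 12.534)²/12.534 = 3.3357
  (36 − 26.973)²/26.973 = 3.0210
  (10 − 20.126)²/20.126 = 5.0947
  (15 − 13.901)²/13.901 = 0.0869
  (43 − 41.565)²/41.565 = 0.0495
  (37 − 31.014)²/31.014 = 1.1554
  (14 − 21.422)²/21.422 = 2.5715
χ² = 0.0006 + 0.0030 + 0.0011 + 4.3792 + 0.8185 + 3.3357 + 3.0210 + 5.0947 + 0.0869 + 0.0495 + 1.1554 + 2.5715 = 20.52
df = (4−1)(3−1) = 6. Since 20.52 > 14.449, reject the null hypothesis of independence at α = 0.025.

20.52; reject H₀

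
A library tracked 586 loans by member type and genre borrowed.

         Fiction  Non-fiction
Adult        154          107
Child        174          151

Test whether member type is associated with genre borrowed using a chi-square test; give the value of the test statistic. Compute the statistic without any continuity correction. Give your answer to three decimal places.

1.755

Row totals: 261, 325. Column totals: 328, 258. Grand total N = 586.
Expected counts (row total × column total / N):
  Adult, Fiction: 261×328/586 = 146.0887
  Adult, Non-fiction: 261×258/586 = 114.9113
  Child, Fiction: 325×328/586 = 181.9113
  Child, Non-fiction: 325×258/586 = 143.0887
Contributions (O − E)²/E:
  (154 − 146.0887)²/146.0887 = 0.4284
  (107 − 114.9113)²/114.9113 = 0.5447
  (174 − 181.9113)²/181.9113 = 0.3441
  (151 − 143.0887)²/143.0887 = 0.4374
χ² = 0.4284 + 0.5447 + 0.3441 + 0.4374 = 1.755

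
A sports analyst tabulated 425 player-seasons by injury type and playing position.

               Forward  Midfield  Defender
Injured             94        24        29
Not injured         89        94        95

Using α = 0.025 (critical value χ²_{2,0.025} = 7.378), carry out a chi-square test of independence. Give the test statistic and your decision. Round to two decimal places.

Row totals: 147, 278. Column totals: 183, 118, 124. Grand total N = 425.
Expected counts (row total × column total / N):
  Injured, Forward: 147×183/425 = 63.2965
  Injured, Midfield: 147×118/425 = 40.8141
  Injured, Defender: 147×124/425 = 42.8894
  Not injured, Forward: 278×183/425 = 119.7035
  Not injured, Midfield: 278×118/425 = 77.1859
  Not injured, Defender: 278×124/425 = 81.1106
Contributions (O − E)²/E:
  (94 − 63.2965)²/63.2965 = 14.8935
  (24 − 40.8141)²/40.8141 = 6.9269
  (29 − 42.8894)²/42.8894 = 4.4980
  (89 − 119.7035)²/119.7035 = 7.8753
  (94 − 77.1859)²/77.1859 = 3.6628
  (95 − 81.1106)²/81.1106 = 2.3784
χ² = 14.8935 + 6.9269 + 4.4980 + 7.8753 + 3.6628 + 2.3784 = 40.23
df = (2−1)(3−1) = 2. Since 40.23 > 7.378, reject the null hypothesis of independence at α = 0.025.

40.23; reject H₀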